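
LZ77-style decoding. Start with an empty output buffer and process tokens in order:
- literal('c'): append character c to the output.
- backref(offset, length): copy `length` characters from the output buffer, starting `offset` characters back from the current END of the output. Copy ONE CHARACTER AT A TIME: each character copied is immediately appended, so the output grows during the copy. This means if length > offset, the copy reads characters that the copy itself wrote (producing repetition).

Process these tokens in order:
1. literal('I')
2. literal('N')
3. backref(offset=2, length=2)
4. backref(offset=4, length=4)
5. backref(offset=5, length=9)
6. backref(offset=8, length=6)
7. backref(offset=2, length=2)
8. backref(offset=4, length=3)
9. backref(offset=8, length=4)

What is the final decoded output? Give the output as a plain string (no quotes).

Answer: ININININNININNINIININNINININNNIN

Derivation:
Token 1: literal('I'). Output: "I"
Token 2: literal('N'). Output: "IN"
Token 3: backref(off=2, len=2). Copied 'IN' from pos 0. Output: "ININ"
Token 4: backref(off=4, len=4). Copied 'ININ' from pos 0. Output: "ININININ"
Token 5: backref(off=5, len=9) (overlapping!). Copied 'NININNINI' from pos 3. Output: "ININININNININNINI"
Token 6: backref(off=8, len=6). Copied 'ININNI' from pos 9. Output: "ININININNININNINIININNI"
Token 7: backref(off=2, len=2). Copied 'NI' from pos 21. Output: "ININININNININNINIININNINI"
Token 8: backref(off=4, len=3). Copied 'NIN' from pos 21. Output: "ININININNININNINIININNINININ"
Token 9: backref(off=8, len=4). Copied 'NNIN' from pos 20. Output: "ININININNININNINIININNINININNNIN"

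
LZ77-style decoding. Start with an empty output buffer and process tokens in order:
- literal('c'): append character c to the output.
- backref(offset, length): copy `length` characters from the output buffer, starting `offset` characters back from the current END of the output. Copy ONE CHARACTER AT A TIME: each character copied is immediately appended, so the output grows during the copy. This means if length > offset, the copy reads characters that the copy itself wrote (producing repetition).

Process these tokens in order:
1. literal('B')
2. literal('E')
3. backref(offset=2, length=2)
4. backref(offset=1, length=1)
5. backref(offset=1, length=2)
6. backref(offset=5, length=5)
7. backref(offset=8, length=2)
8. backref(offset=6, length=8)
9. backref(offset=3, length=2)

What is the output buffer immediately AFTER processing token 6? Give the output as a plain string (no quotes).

Token 1: literal('B'). Output: "B"
Token 2: literal('E'). Output: "BE"
Token 3: backref(off=2, len=2). Copied 'BE' from pos 0. Output: "BEBE"
Token 4: backref(off=1, len=1). Copied 'E' from pos 3. Output: "BEBEE"
Token 5: backref(off=1, len=2) (overlapping!). Copied 'EE' from pos 4. Output: "BEBEEEE"
Token 6: backref(off=5, len=5). Copied 'BEEEE' from pos 2. Output: "BEBEEEEBEEEE"

Answer: BEBEEEEBEEEE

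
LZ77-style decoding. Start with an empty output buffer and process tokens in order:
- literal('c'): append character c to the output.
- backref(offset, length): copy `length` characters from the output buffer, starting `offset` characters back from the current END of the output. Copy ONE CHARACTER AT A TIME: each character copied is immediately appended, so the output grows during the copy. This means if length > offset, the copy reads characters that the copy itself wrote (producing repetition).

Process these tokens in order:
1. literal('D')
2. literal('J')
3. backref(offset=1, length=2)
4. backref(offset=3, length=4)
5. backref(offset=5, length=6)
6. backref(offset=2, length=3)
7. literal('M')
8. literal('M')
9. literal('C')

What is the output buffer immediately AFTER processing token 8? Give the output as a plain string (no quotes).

Token 1: literal('D'). Output: "D"
Token 2: literal('J'). Output: "DJ"
Token 3: backref(off=1, len=2) (overlapping!). Copied 'JJ' from pos 1. Output: "DJJJ"
Token 4: backref(off=3, len=4) (overlapping!). Copied 'JJJJ' from pos 1. Output: "DJJJJJJJ"
Token 5: backref(off=5, len=6) (overlapping!). Copied 'JJJJJJ' from pos 3. Output: "DJJJJJJJJJJJJJ"
Token 6: backref(off=2, len=3) (overlapping!). Copied 'JJJ' from pos 12. Output: "DJJJJJJJJJJJJJJJJ"
Token 7: literal('M'). Output: "DJJJJJJJJJJJJJJJJM"
Token 8: literal('M'). Output: "DJJJJJJJJJJJJJJJJMM"

Answer: DJJJJJJJJJJJJJJJJMM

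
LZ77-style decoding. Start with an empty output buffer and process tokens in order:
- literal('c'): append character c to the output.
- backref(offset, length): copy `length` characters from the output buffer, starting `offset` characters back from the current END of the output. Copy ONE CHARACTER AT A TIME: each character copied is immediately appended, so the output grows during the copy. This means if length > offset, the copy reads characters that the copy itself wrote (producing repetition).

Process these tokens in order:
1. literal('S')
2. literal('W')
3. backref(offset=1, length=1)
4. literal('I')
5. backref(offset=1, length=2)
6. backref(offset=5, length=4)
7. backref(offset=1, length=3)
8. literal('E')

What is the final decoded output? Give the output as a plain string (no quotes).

Answer: SWWIIIWWIIIIIE

Derivation:
Token 1: literal('S'). Output: "S"
Token 2: literal('W'). Output: "SW"
Token 3: backref(off=1, len=1). Copied 'W' from pos 1. Output: "SWW"
Token 4: literal('I'). Output: "SWWI"
Token 5: backref(off=1, len=2) (overlapping!). Copied 'II' from pos 3. Output: "SWWIII"
Token 6: backref(off=5, len=4). Copied 'WWII' from pos 1. Output: "SWWIIIWWII"
Token 7: backref(off=1, len=3) (overlapping!). Copied 'III' from pos 9. Output: "SWWIIIWWIIIII"
Token 8: literal('E'). Output: "SWWIIIWWIIIIIE"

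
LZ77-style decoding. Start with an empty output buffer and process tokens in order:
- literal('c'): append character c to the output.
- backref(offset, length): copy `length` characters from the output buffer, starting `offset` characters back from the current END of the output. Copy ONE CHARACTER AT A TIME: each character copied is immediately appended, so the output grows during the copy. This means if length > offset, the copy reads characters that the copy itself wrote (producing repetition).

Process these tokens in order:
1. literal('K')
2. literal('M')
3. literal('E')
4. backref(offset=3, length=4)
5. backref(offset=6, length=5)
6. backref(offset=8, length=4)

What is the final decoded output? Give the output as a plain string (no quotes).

Token 1: literal('K'). Output: "K"
Token 2: literal('M'). Output: "KM"
Token 3: literal('E'). Output: "KME"
Token 4: backref(off=3, len=4) (overlapping!). Copied 'KMEK' from pos 0. Output: "KMEKMEK"
Token 5: backref(off=6, len=5). Copied 'MEKME' from pos 1. Output: "KMEKMEKMEKME"
Token 6: backref(off=8, len=4). Copied 'MEKM' from pos 4. Output: "KMEKMEKMEKMEMEKM"

Answer: KMEKMEKMEKMEMEKM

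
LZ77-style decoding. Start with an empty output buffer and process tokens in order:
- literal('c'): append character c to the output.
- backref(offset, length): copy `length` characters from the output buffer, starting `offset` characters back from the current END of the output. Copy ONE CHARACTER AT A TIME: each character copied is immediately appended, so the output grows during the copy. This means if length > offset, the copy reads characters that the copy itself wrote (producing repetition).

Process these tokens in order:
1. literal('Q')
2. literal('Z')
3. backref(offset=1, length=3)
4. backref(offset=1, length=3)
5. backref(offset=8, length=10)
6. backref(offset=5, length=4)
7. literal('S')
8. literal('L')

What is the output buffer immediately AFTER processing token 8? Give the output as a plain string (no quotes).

Answer: QZZZZZZZQZZZZZZZQZZZZQSL

Derivation:
Token 1: literal('Q'). Output: "Q"
Token 2: literal('Z'). Output: "QZ"
Token 3: backref(off=1, len=3) (overlapping!). Copied 'ZZZ' from pos 1. Output: "QZZZZ"
Token 4: backref(off=1, len=3) (overlapping!). Copied 'ZZZ' from pos 4. Output: "QZZZZZZZ"
Token 5: backref(off=8, len=10) (overlapping!). Copied 'QZZZZZZZQZ' from pos 0. Output: "QZZZZZZZQZZZZZZZQZ"
Token 6: backref(off=5, len=4). Copied 'ZZZQ' from pos 13. Output: "QZZZZZZZQZZZZZZZQZZZZQ"
Token 7: literal('S'). Output: "QZZZZZZZQZZZZZZZQZZZZQS"
Token 8: literal('L'). Output: "QZZZZZZZQZZZZZZZQZZZZQSL"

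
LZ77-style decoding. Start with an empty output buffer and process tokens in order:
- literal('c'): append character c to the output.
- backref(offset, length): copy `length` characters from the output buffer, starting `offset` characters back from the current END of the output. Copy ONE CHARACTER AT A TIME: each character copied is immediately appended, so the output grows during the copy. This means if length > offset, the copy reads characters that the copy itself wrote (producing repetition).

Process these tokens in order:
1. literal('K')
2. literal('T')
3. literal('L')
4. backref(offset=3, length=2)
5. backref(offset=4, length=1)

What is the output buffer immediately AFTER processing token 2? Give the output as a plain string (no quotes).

Answer: KT

Derivation:
Token 1: literal('K'). Output: "K"
Token 2: literal('T'). Output: "KT"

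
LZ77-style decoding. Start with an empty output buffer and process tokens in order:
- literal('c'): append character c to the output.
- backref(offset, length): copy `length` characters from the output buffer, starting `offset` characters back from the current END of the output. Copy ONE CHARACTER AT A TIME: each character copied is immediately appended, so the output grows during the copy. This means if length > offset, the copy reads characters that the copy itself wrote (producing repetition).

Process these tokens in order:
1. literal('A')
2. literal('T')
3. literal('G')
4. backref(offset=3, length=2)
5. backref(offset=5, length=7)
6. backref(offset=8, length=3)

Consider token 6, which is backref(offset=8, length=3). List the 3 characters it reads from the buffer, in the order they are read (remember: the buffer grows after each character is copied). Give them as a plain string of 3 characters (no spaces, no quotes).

Token 1: literal('A'). Output: "A"
Token 2: literal('T'). Output: "AT"
Token 3: literal('G'). Output: "ATG"
Token 4: backref(off=3, len=2). Copied 'AT' from pos 0. Output: "ATGAT"
Token 5: backref(off=5, len=7) (overlapping!). Copied 'ATGATAT' from pos 0. Output: "ATGATATGATAT"
Token 6: backref(off=8, len=3). Buffer before: "ATGATATGATAT" (len 12)
  byte 1: read out[4]='T', append. Buffer now: "ATGATATGATATT"
  byte 2: read out[5]='A', append. Buffer now: "ATGATATGATATTA"
  byte 3: read out[6]='T', append. Buffer now: "ATGATATGATATTAT"

Answer: TAT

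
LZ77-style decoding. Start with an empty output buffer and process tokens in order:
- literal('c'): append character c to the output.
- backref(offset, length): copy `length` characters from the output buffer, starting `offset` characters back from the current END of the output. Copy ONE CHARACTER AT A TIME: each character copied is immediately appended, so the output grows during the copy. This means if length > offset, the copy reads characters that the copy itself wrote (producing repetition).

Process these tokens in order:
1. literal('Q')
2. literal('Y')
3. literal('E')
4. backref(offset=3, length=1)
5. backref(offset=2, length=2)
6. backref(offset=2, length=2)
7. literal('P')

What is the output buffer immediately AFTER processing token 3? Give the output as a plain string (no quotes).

Answer: QYE

Derivation:
Token 1: literal('Q'). Output: "Q"
Token 2: literal('Y'). Output: "QY"
Token 3: literal('E'). Output: "QYE"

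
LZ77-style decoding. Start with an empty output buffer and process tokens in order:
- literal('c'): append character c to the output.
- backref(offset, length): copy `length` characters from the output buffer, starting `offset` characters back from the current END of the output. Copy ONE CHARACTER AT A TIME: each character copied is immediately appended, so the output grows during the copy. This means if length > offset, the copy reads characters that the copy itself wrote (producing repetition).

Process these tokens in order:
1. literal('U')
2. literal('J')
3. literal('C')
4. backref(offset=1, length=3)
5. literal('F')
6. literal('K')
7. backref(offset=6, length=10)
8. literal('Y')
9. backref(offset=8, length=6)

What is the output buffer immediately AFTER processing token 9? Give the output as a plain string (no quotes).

Token 1: literal('U'). Output: "U"
Token 2: literal('J'). Output: "UJ"
Token 3: literal('C'). Output: "UJC"
Token 4: backref(off=1, len=3) (overlapping!). Copied 'CCC' from pos 2. Output: "UJCCCC"
Token 5: literal('F'). Output: "UJCCCCF"
Token 6: literal('K'). Output: "UJCCCCFK"
Token 7: backref(off=6, len=10) (overlapping!). Copied 'CCCCFKCCCC' from pos 2. Output: "UJCCCCFKCCCCFKCCCC"
Token 8: literal('Y'). Output: "UJCCCCFKCCCCFKCCCCY"
Token 9: backref(off=8, len=6). Copied 'CFKCCC' from pos 11. Output: "UJCCCCFKCCCCFKCCCCYCFKCCC"

Answer: UJCCCCFKCCCCFKCCCCYCFKCCC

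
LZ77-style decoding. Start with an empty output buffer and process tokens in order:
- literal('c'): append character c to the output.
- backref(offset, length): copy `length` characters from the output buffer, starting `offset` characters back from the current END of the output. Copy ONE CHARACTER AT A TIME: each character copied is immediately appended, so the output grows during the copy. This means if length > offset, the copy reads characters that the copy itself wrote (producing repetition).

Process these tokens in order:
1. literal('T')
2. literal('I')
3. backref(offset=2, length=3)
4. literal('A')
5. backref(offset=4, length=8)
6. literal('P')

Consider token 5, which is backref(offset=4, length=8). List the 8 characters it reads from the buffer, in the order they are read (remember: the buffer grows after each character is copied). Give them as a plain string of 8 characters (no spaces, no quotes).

Token 1: literal('T'). Output: "T"
Token 2: literal('I'). Output: "TI"
Token 3: backref(off=2, len=3) (overlapping!). Copied 'TIT' from pos 0. Output: "TITIT"
Token 4: literal('A'). Output: "TITITA"
Token 5: backref(off=4, len=8). Buffer before: "TITITA" (len 6)
  byte 1: read out[2]='T', append. Buffer now: "TITITAT"
  byte 2: read out[3]='I', append. Buffer now: "TITITATI"
  byte 3: read out[4]='T', append. Buffer now: "TITITATIT"
  byte 4: read out[5]='A', append. Buffer now: "TITITATITA"
  byte 5: read out[6]='T', append. Buffer now: "TITITATITAT"
  byte 6: read out[7]='I', append. Buffer now: "TITITATITATI"
  byte 7: read out[8]='T', append. Buffer now: "TITITATITATIT"
  byte 8: read out[9]='A', append. Buffer now: "TITITATITATITA"

Answer: TITATITA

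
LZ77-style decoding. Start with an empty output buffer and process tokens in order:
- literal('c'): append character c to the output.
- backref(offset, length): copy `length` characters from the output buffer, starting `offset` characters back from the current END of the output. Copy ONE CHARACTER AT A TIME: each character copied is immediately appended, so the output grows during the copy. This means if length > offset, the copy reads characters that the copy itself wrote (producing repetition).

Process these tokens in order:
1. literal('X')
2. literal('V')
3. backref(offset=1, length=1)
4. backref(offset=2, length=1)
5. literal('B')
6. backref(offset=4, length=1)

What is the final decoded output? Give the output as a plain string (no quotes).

Token 1: literal('X'). Output: "X"
Token 2: literal('V'). Output: "XV"
Token 3: backref(off=1, len=1). Copied 'V' from pos 1. Output: "XVV"
Token 4: backref(off=2, len=1). Copied 'V' from pos 1. Output: "XVVV"
Token 5: literal('B'). Output: "XVVVB"
Token 6: backref(off=4, len=1). Copied 'V' from pos 1. Output: "XVVVBV"

Answer: XVVVBV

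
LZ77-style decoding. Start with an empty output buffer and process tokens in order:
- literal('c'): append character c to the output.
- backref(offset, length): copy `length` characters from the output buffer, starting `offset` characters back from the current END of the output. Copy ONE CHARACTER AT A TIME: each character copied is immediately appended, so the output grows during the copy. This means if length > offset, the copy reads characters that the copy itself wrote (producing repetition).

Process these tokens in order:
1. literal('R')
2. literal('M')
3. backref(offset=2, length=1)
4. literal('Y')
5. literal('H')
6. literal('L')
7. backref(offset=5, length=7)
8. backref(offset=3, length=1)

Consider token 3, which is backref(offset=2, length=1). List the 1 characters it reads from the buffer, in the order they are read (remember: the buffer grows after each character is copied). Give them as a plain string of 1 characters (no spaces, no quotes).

Answer: R

Derivation:
Token 1: literal('R'). Output: "R"
Token 2: literal('M'). Output: "RM"
Token 3: backref(off=2, len=1). Buffer before: "RM" (len 2)
  byte 1: read out[0]='R', append. Buffer now: "RMR"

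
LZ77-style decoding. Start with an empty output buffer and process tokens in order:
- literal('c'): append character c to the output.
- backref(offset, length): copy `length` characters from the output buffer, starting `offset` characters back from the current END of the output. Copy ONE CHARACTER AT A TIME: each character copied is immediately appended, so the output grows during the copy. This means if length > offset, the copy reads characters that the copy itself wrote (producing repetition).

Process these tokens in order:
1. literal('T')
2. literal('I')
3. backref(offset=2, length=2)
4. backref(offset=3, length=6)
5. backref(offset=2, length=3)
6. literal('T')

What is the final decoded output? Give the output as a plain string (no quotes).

Answer: TITIITIITITITT

Derivation:
Token 1: literal('T'). Output: "T"
Token 2: literal('I'). Output: "TI"
Token 3: backref(off=2, len=2). Copied 'TI' from pos 0. Output: "TITI"
Token 4: backref(off=3, len=6) (overlapping!). Copied 'ITIITI' from pos 1. Output: "TITIITIITI"
Token 5: backref(off=2, len=3) (overlapping!). Copied 'TIT' from pos 8. Output: "TITIITIITITIT"
Token 6: literal('T'). Output: "TITIITIITITITT"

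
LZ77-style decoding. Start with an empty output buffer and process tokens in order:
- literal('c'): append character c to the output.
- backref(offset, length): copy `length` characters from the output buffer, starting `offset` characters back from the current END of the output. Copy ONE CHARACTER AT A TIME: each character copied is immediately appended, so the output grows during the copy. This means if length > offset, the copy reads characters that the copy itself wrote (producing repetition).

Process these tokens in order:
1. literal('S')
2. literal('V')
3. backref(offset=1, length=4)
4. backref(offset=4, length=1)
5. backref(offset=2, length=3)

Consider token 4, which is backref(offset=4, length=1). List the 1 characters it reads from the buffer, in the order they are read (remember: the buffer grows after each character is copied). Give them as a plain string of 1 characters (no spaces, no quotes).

Token 1: literal('S'). Output: "S"
Token 2: literal('V'). Output: "SV"
Token 3: backref(off=1, len=4) (overlapping!). Copied 'VVVV' from pos 1. Output: "SVVVVV"
Token 4: backref(off=4, len=1). Buffer before: "SVVVVV" (len 6)
  byte 1: read out[2]='V', append. Buffer now: "SVVVVVV"

Answer: V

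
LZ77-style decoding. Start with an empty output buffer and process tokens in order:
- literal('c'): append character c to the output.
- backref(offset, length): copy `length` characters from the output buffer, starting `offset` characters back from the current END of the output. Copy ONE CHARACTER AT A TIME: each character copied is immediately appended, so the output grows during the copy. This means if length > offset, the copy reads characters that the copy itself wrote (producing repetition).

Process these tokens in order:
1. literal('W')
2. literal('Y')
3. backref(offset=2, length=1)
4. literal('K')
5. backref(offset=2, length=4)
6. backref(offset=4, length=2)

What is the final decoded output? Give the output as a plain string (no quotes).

Token 1: literal('W'). Output: "W"
Token 2: literal('Y'). Output: "WY"
Token 3: backref(off=2, len=1). Copied 'W' from pos 0. Output: "WYW"
Token 4: literal('K'). Output: "WYWK"
Token 5: backref(off=2, len=4) (overlapping!). Copied 'WKWK' from pos 2. Output: "WYWKWKWK"
Token 6: backref(off=4, len=2). Copied 'WK' from pos 4. Output: "WYWKWKWKWK"

Answer: WYWKWKWKWK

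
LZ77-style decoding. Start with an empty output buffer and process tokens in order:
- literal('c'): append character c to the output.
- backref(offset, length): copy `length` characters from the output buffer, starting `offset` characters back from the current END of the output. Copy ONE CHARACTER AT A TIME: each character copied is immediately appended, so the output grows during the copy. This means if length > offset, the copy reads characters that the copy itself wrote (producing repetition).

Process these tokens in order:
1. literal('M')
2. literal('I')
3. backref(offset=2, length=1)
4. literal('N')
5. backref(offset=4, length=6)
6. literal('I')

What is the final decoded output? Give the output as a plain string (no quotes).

Answer: MIMNMIMNMII

Derivation:
Token 1: literal('M'). Output: "M"
Token 2: literal('I'). Output: "MI"
Token 3: backref(off=2, len=1). Copied 'M' from pos 0. Output: "MIM"
Token 4: literal('N'). Output: "MIMN"
Token 5: backref(off=4, len=6) (overlapping!). Copied 'MIMNMI' from pos 0. Output: "MIMNMIMNMI"
Token 6: literal('I'). Output: "MIMNMIMNMII"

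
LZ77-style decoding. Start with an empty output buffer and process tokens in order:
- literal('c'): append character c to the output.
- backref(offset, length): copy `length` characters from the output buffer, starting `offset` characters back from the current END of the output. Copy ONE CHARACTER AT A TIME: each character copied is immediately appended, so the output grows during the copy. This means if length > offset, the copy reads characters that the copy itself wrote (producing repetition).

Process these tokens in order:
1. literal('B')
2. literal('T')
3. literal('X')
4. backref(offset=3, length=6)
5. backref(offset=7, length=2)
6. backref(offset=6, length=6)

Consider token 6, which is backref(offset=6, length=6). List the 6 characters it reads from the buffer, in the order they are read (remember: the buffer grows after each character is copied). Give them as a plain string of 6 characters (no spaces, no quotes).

Answer: XBTXXB

Derivation:
Token 1: literal('B'). Output: "B"
Token 2: literal('T'). Output: "BT"
Token 3: literal('X'). Output: "BTX"
Token 4: backref(off=3, len=6) (overlapping!). Copied 'BTXBTX' from pos 0. Output: "BTXBTXBTX"
Token 5: backref(off=7, len=2). Copied 'XB' from pos 2. Output: "BTXBTXBTXXB"
Token 6: backref(off=6, len=6). Buffer before: "BTXBTXBTXXB" (len 11)
  byte 1: read out[5]='X', append. Buffer now: "BTXBTXBTXXBX"
  byte 2: read out[6]='B', append. Buffer now: "BTXBTXBTXXBXB"
  byte 3: read out[7]='T', append. Buffer now: "BTXBTXBTXXBXBT"
  byte 4: read out[8]='X', append. Buffer now: "BTXBTXBTXXBXBTX"
  byte 5: read out[9]='X', append. Buffer now: "BTXBTXBTXXBXBTXX"
  byte 6: read out[10]='B', append. Buffer now: "BTXBTXBTXXBXBTXXB"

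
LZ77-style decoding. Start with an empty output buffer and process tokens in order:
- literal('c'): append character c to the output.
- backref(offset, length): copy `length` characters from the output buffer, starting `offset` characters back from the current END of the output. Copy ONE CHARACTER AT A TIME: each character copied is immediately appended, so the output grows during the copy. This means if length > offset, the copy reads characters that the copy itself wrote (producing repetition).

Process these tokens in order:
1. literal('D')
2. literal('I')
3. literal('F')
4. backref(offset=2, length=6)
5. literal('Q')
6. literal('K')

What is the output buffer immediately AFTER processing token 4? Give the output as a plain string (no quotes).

Answer: DIFIFIFIF

Derivation:
Token 1: literal('D'). Output: "D"
Token 2: literal('I'). Output: "DI"
Token 3: literal('F'). Output: "DIF"
Token 4: backref(off=2, len=6) (overlapping!). Copied 'IFIFIF' from pos 1. Output: "DIFIFIFIF"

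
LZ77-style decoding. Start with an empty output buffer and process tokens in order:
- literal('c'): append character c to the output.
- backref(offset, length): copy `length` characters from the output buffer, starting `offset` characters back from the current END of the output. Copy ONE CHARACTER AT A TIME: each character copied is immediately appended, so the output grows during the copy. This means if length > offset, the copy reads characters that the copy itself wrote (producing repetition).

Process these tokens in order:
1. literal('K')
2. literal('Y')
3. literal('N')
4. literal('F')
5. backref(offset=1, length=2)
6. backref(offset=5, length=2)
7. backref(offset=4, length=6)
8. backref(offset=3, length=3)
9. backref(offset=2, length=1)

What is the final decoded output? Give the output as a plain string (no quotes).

Answer: KYNFFFYNFFYNFFNFFF

Derivation:
Token 1: literal('K'). Output: "K"
Token 2: literal('Y'). Output: "KY"
Token 3: literal('N'). Output: "KYN"
Token 4: literal('F'). Output: "KYNF"
Token 5: backref(off=1, len=2) (overlapping!). Copied 'FF' from pos 3. Output: "KYNFFF"
Token 6: backref(off=5, len=2). Copied 'YN' from pos 1. Output: "KYNFFFYN"
Token 7: backref(off=4, len=6) (overlapping!). Copied 'FFYNFF' from pos 4. Output: "KYNFFFYNFFYNFF"
Token 8: backref(off=3, len=3). Copied 'NFF' from pos 11. Output: "KYNFFFYNFFYNFFNFF"
Token 9: backref(off=2, len=1). Copied 'F' from pos 15. Output: "KYNFFFYNFFYNFFNFFF"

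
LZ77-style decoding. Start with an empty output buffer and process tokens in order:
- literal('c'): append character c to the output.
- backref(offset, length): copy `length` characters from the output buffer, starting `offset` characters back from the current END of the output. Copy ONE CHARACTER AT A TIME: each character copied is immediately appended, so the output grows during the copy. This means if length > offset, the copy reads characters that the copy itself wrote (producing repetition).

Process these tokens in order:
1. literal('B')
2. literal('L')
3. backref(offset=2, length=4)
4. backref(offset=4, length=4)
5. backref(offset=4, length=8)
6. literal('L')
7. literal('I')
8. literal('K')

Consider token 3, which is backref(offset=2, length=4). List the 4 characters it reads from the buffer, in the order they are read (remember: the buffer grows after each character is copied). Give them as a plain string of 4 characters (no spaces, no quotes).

Answer: BLBL

Derivation:
Token 1: literal('B'). Output: "B"
Token 2: literal('L'). Output: "BL"
Token 3: backref(off=2, len=4). Buffer before: "BL" (len 2)
  byte 1: read out[0]='B', append. Buffer now: "BLB"
  byte 2: read out[1]='L', append. Buffer now: "BLBL"
  byte 3: read out[2]='B', append. Buffer now: "BLBLB"
  byte 4: read out[3]='L', append. Buffer now: "BLBLBL"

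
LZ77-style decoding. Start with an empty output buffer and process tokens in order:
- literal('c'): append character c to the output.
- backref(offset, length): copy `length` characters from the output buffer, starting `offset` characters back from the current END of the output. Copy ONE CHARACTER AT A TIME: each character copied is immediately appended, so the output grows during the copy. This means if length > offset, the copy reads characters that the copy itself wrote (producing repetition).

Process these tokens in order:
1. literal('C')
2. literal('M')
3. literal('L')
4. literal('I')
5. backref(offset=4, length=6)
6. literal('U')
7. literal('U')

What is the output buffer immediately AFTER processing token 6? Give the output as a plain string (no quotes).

Token 1: literal('C'). Output: "C"
Token 2: literal('M'). Output: "CM"
Token 3: literal('L'). Output: "CML"
Token 4: literal('I'). Output: "CMLI"
Token 5: backref(off=4, len=6) (overlapping!). Copied 'CMLICM' from pos 0. Output: "CMLICMLICM"
Token 6: literal('U'). Output: "CMLICMLICMU"

Answer: CMLICMLICMU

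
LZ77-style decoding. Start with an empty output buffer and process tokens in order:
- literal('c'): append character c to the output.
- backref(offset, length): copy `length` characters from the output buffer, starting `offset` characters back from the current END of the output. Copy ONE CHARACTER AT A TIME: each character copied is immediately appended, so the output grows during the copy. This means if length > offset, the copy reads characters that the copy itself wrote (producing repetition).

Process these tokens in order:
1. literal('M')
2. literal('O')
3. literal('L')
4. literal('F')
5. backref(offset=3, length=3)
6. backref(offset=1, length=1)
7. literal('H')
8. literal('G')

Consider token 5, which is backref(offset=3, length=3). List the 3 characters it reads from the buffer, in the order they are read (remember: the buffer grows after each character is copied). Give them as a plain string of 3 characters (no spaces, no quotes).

Answer: OLF

Derivation:
Token 1: literal('M'). Output: "M"
Token 2: literal('O'). Output: "MO"
Token 3: literal('L'). Output: "MOL"
Token 4: literal('F'). Output: "MOLF"
Token 5: backref(off=3, len=3). Buffer before: "MOLF" (len 4)
  byte 1: read out[1]='O', append. Buffer now: "MOLFO"
  byte 2: read out[2]='L', append. Buffer now: "MOLFOL"
  byte 3: read out[3]='F', append. Buffer now: "MOLFOLF"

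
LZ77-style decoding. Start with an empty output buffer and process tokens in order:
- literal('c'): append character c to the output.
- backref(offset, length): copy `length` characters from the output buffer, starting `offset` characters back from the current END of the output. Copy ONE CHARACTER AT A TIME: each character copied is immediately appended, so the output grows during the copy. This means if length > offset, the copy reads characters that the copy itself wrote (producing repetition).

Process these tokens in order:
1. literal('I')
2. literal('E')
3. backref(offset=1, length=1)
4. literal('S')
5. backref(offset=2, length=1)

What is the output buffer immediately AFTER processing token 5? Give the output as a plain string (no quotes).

Token 1: literal('I'). Output: "I"
Token 2: literal('E'). Output: "IE"
Token 3: backref(off=1, len=1). Copied 'E' from pos 1. Output: "IEE"
Token 4: literal('S'). Output: "IEES"
Token 5: backref(off=2, len=1). Copied 'E' from pos 2. Output: "IEESE"

Answer: IEESE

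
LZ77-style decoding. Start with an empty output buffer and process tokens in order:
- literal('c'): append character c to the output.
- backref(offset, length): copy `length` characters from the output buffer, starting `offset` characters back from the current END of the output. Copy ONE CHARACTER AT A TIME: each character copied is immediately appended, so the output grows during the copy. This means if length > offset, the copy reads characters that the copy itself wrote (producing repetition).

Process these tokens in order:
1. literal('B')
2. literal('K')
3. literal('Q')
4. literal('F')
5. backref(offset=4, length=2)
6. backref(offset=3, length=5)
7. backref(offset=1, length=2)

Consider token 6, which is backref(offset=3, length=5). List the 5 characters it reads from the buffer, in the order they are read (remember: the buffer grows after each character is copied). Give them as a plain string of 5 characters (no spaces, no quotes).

Answer: FBKFB

Derivation:
Token 1: literal('B'). Output: "B"
Token 2: literal('K'). Output: "BK"
Token 3: literal('Q'). Output: "BKQ"
Token 4: literal('F'). Output: "BKQF"
Token 5: backref(off=4, len=2). Copied 'BK' from pos 0. Output: "BKQFBK"
Token 6: backref(off=3, len=5). Buffer before: "BKQFBK" (len 6)
  byte 1: read out[3]='F', append. Buffer now: "BKQFBKF"
  byte 2: read out[4]='B', append. Buffer now: "BKQFBKFB"
  byte 3: read out[5]='K', append. Buffer now: "BKQFBKFBK"
  byte 4: read out[6]='F', append. Buffer now: "BKQFBKFBKF"
  byte 5: read out[7]='B', append. Buffer now: "BKQFBKFBKFB"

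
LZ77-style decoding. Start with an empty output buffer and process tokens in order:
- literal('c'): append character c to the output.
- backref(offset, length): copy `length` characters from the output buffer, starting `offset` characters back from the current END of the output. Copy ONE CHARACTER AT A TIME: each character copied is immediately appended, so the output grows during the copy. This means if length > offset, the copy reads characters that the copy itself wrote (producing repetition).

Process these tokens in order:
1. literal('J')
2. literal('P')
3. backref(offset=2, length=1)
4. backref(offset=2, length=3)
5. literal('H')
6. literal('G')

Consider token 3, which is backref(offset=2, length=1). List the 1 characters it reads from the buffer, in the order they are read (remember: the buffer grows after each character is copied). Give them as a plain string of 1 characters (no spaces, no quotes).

Token 1: literal('J'). Output: "J"
Token 2: literal('P'). Output: "JP"
Token 3: backref(off=2, len=1). Buffer before: "JP" (len 2)
  byte 1: read out[0]='J', append. Buffer now: "JPJ"

Answer: J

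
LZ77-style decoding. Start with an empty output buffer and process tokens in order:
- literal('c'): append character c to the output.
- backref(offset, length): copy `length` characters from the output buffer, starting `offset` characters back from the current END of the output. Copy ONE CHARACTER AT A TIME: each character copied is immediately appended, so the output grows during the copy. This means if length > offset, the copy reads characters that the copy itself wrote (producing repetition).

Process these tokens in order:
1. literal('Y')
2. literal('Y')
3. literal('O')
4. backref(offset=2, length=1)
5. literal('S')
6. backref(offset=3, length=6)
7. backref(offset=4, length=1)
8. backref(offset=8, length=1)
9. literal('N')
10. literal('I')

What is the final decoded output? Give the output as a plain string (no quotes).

Answer: YYOYSOYSOYSSSNI

Derivation:
Token 1: literal('Y'). Output: "Y"
Token 2: literal('Y'). Output: "YY"
Token 3: literal('O'). Output: "YYO"
Token 4: backref(off=2, len=1). Copied 'Y' from pos 1. Output: "YYOY"
Token 5: literal('S'). Output: "YYOYS"
Token 6: backref(off=3, len=6) (overlapping!). Copied 'OYSOYS' from pos 2. Output: "YYOYSOYSOYS"
Token 7: backref(off=4, len=1). Copied 'S' from pos 7. Output: "YYOYSOYSOYSS"
Token 8: backref(off=8, len=1). Copied 'S' from pos 4. Output: "YYOYSOYSOYSSS"
Token 9: literal('N'). Output: "YYOYSOYSOYSSSN"
Token 10: literal('I'). Output: "YYOYSOYSOYSSSNI"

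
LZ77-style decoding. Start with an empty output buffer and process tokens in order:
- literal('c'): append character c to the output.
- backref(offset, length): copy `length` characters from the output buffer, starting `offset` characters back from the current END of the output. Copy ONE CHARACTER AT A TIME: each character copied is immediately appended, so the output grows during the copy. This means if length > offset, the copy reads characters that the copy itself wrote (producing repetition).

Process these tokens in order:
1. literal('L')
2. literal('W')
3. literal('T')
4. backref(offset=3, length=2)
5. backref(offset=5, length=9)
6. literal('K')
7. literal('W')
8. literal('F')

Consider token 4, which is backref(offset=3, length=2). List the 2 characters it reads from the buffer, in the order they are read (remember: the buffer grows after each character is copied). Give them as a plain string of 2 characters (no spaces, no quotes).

Answer: LW

Derivation:
Token 1: literal('L'). Output: "L"
Token 2: literal('W'). Output: "LW"
Token 3: literal('T'). Output: "LWT"
Token 4: backref(off=3, len=2). Buffer before: "LWT" (len 3)
  byte 1: read out[0]='L', append. Buffer now: "LWTL"
  byte 2: read out[1]='W', append. Buffer now: "LWTLW"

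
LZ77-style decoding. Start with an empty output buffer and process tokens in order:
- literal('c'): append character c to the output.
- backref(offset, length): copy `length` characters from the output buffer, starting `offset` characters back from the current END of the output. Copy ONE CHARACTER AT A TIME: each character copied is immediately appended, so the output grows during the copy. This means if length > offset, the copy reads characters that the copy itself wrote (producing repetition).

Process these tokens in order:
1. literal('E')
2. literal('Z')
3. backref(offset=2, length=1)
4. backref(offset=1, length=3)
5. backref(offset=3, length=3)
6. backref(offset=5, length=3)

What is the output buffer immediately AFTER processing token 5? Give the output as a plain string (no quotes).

Token 1: literal('E'). Output: "E"
Token 2: literal('Z'). Output: "EZ"
Token 3: backref(off=2, len=1). Copied 'E' from pos 0. Output: "EZE"
Token 4: backref(off=1, len=3) (overlapping!). Copied 'EEE' from pos 2. Output: "EZEEEE"
Token 5: backref(off=3, len=3). Copied 'EEE' from pos 3. Output: "EZEEEEEEE"

Answer: EZEEEEEEE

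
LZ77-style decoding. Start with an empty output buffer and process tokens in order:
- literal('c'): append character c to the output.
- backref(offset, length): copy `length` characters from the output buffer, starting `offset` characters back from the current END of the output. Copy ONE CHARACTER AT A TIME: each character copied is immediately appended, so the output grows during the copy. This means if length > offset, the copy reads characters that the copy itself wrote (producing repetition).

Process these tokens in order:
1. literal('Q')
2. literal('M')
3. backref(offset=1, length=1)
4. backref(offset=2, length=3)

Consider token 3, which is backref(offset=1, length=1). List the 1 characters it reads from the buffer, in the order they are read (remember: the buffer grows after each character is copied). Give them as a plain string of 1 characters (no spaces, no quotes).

Answer: M

Derivation:
Token 1: literal('Q'). Output: "Q"
Token 2: literal('M'). Output: "QM"
Token 3: backref(off=1, len=1). Buffer before: "QM" (len 2)
  byte 1: read out[1]='M', append. Buffer now: "QMM"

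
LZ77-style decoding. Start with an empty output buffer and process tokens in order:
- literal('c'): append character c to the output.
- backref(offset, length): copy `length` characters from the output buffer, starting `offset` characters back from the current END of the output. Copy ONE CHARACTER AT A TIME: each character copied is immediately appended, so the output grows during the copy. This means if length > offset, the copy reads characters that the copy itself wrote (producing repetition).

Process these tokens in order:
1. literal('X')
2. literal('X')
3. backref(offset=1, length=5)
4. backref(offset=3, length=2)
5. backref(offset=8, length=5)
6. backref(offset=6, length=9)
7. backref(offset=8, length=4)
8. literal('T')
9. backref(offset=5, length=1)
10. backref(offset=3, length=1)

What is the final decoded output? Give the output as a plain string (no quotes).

Answer: XXXXXXXXXXXXXXXXXXXXXXXXXXXTXX

Derivation:
Token 1: literal('X'). Output: "X"
Token 2: literal('X'). Output: "XX"
Token 3: backref(off=1, len=5) (overlapping!). Copied 'XXXXX' from pos 1. Output: "XXXXXXX"
Token 4: backref(off=3, len=2). Copied 'XX' from pos 4. Output: "XXXXXXXXX"
Token 5: backref(off=8, len=5). Copied 'XXXXX' from pos 1. Output: "XXXXXXXXXXXXXX"
Token 6: backref(off=6, len=9) (overlapping!). Copied 'XXXXXXXXX' from pos 8. Output: "XXXXXXXXXXXXXXXXXXXXXXX"
Token 7: backref(off=8, len=4). Copied 'XXXX' from pos 15. Output: "XXXXXXXXXXXXXXXXXXXXXXXXXXX"
Token 8: literal('T'). Output: "XXXXXXXXXXXXXXXXXXXXXXXXXXXT"
Token 9: backref(off=5, len=1). Copied 'X' from pos 23. Output: "XXXXXXXXXXXXXXXXXXXXXXXXXXXTX"
Token 10: backref(off=3, len=1). Copied 'X' from pos 26. Output: "XXXXXXXXXXXXXXXXXXXXXXXXXXXTXX"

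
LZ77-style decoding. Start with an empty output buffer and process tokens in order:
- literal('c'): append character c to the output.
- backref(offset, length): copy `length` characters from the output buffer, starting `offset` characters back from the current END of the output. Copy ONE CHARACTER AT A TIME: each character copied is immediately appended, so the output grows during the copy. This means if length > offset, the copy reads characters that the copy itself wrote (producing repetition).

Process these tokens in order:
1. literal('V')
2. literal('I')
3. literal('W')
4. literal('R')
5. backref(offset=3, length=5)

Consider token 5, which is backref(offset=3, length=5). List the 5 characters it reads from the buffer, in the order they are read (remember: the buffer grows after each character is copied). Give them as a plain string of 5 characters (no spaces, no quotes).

Token 1: literal('V'). Output: "V"
Token 2: literal('I'). Output: "VI"
Token 3: literal('W'). Output: "VIW"
Token 4: literal('R'). Output: "VIWR"
Token 5: backref(off=3, len=5). Buffer before: "VIWR" (len 4)
  byte 1: read out[1]='I', append. Buffer now: "VIWRI"
  byte 2: read out[2]='W', append. Buffer now: "VIWRIW"
  byte 3: read out[3]='R', append. Buffer now: "VIWRIWR"
  byte 4: read out[4]='I', append. Buffer now: "VIWRIWRI"
  byte 5: read out[5]='W', append. Buffer now: "VIWRIWRIW"

Answer: IWRIW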